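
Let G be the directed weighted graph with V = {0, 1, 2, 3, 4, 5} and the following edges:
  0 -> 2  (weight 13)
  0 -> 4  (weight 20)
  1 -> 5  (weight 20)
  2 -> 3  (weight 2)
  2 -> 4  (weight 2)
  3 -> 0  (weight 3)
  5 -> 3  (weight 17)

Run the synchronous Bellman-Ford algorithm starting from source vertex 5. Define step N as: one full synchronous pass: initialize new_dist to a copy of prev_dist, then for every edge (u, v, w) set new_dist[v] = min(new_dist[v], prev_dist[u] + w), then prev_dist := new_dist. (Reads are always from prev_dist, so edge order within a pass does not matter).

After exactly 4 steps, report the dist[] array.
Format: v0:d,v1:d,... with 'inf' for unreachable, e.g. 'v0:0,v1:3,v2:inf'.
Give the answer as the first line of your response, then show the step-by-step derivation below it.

v0:20,v1:inf,v2:33,v3:17,v4:35,v5:0

step 1: dist = v0:inf,v1:inf,v2:inf,v3:17,v4:inf,v5:0
step 2: dist = v0:20,v1:inf,v2:inf,v3:17,v4:inf,v5:0
step 3: dist = v0:20,v1:inf,v2:33,v3:17,v4:40,v5:0
step 4: dist = v0:20,v1:inf,v2:33,v3:17,v4:35,v5:0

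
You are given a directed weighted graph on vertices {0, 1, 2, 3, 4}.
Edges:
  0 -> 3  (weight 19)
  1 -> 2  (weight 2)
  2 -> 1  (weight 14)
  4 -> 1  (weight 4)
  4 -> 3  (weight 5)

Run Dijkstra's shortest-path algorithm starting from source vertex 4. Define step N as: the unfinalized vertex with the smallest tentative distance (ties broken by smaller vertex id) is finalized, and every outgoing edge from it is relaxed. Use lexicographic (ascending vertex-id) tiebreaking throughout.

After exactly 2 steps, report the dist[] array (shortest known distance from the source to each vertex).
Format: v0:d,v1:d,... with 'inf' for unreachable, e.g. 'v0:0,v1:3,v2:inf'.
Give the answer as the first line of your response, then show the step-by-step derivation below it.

v0:inf,v1:4,v2:6,v3:5,v4:0

step 1: dist = v0:inf,v1:4,v2:inf,v3:5,v4:0
step 2: dist = v0:inf,v1:4,v2:6,v3:5,v4:0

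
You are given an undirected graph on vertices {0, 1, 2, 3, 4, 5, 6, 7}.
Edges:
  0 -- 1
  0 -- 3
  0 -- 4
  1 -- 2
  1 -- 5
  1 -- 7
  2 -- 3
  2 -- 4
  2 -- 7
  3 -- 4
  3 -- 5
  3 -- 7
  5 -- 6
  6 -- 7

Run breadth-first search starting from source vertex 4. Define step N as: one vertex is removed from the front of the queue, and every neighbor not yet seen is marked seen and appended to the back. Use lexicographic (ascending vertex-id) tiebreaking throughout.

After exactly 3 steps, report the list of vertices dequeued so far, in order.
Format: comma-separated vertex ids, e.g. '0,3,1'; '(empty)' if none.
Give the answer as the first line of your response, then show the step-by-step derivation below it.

4,0,2

step 1: dequeue 4; queue=[0,2,3]; order=4
step 2: dequeue 0; queue=[2,3,1]; order=4,0
step 3: dequeue 2; queue=[3,1,7]; order=4,0,2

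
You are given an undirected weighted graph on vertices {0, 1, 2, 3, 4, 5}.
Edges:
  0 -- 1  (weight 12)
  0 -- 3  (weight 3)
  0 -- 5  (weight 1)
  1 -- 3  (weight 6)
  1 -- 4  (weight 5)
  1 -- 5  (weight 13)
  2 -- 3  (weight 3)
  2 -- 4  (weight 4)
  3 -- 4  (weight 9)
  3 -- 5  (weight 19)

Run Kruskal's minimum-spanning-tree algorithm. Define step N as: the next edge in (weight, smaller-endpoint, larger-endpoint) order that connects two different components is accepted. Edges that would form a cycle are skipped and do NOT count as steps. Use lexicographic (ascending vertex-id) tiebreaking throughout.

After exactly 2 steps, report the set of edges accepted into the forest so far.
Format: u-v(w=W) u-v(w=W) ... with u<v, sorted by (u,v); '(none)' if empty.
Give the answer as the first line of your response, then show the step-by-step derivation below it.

0-3(w=3) 0-5(w=1)

step 1: add edge 0-5 (w=1); MST = {0-5(w=1)}
step 2: add edge 0-3 (w=3); MST = {0-3(w=3) 0-5(w=1)}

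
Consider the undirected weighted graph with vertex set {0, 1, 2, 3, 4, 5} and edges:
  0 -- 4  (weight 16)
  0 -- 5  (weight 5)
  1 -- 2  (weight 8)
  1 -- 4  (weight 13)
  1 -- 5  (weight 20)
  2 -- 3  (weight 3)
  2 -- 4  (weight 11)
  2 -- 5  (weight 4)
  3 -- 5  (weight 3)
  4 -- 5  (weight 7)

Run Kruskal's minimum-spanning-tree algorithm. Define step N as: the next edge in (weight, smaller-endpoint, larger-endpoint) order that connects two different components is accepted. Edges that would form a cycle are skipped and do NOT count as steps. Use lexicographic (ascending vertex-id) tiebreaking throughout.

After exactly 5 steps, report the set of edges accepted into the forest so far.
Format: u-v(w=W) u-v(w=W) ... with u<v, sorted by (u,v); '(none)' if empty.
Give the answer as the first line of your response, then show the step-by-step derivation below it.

0-5(w=5) 1-2(w=8) 2-3(w=3) 3-5(w=3) 4-5(w=7)

step 1: add edge 2-3 (w=3); MST = {2-3(w=3)}
step 2: add edge 3-5 (w=3); MST = {2-3(w=3) 3-5(w=3)}
step 3: add edge 0-5 (w=5); MST = {0-5(w=5) 2-3(w=3) 3-5(w=3)}
step 4: add edge 4-5 (w=7); MST = {0-5(w=5) 2-3(w=3) 3-5(w=3) 4-5(w=7)}
step 5: add edge 1-2 (w=8); MST = {0-5(w=5) 1-2(w=8) 2-3(w=3) 3-5(w=3) 4-5(w=7)}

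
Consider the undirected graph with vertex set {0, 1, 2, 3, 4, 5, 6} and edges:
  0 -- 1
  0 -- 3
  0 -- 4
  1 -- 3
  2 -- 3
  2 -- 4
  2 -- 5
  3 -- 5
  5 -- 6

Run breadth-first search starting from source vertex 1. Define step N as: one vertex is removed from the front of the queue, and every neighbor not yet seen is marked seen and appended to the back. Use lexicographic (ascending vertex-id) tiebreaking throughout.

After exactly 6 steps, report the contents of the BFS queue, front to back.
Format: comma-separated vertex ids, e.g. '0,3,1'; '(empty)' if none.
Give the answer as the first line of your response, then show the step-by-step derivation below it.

6

step 1: dequeue 1; queue=[0,3]; order=1
step 2: dequeue 0; queue=[3,4]; order=1,0
step 3: dequeue 3; queue=[4,2,5]; order=1,0,3
step 4: dequeue 4; queue=[2,5]; order=1,0,3,4
step 5: dequeue 2; queue=[5]; order=1,0,3,4,2
step 6: dequeue 5; queue=[6]; order=1,0,3,4,2,5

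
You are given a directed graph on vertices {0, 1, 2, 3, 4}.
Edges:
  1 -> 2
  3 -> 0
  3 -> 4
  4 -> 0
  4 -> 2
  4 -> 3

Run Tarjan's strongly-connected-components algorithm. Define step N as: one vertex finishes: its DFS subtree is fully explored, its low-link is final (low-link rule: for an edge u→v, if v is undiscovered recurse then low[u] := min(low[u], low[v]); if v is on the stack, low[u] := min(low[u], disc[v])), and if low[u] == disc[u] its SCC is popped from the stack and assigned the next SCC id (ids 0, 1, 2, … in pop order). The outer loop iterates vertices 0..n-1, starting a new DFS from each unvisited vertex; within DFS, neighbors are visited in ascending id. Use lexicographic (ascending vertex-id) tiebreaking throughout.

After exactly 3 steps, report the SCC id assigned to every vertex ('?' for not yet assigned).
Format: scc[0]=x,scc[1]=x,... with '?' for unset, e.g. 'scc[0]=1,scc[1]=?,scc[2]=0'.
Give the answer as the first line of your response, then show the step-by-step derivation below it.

scc[0]=0,scc[1]=2,scc[2]=1,scc[3]=?,scc[4]=?

step 1: low=(low[0]=0,low[1]=?,low[2]=?,low[3]=?,low[4]=?); scc=(scc[0]=0,scc[1]=?,scc[2]=?,scc[3]=?,scc[4]=?)
step 2: low=(low[0]=0,low[1]=1,low[2]=2,low[3]=?,low[4]=?); scc=(scc[0]=0,scc[1]=?,scc[2]=1,scc[3]=?,scc[4]=?)
step 3: low=(low[0]=0,low[1]=1,low[2]=2,low[3]=?,low[4]=?); scc=(scc[0]=0,scc[1]=2,scc[2]=1,scc[3]=?,scc[4]=?)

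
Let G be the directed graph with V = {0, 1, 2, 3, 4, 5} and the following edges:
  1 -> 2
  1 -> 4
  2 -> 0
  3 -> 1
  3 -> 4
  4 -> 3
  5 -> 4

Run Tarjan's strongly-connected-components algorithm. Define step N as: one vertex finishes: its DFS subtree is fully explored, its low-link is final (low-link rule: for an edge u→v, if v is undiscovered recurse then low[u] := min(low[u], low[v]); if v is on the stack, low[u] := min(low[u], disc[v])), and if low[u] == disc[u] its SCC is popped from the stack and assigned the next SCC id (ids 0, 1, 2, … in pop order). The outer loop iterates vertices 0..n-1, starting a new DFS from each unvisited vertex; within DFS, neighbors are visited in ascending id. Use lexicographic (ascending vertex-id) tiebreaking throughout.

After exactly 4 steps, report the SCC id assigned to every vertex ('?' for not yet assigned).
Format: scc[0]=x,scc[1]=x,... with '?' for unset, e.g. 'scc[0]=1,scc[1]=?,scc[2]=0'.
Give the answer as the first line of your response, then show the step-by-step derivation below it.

scc[0]=0,scc[1]=?,scc[2]=1,scc[3]=?,scc[4]=?,scc[5]=?

step 1: low=(low[0]=0,low[1]=?,low[2]=?,low[3]=?,low[4]=?,low[5]=?); scc=(scc[0]=0,scc[1]=?,scc[2]=?,scc[3]=?,scc[4]=?,scc[5]=?)
step 2: low=(low[0]=0,low[1]=1,low[2]=2,low[3]=?,low[4]=?,low[5]=?); scc=(scc[0]=0,scc[1]=?,scc[2]=1,scc[3]=?,scc[4]=?,scc[5]=?)
step 3: low=(low[0]=0,low[1]=1,low[2]=2,low[3]=1,low[4]=3,low[5]=?); scc=(scc[0]=0,scc[1]=?,scc[2]=1,scc[3]=?,scc[4]=?,scc[5]=?)
step 4: low=(low[0]=0,low[1]=1,low[2]=2,low[3]=1,low[4]=1,low[5]=?); scc=(scc[0]=0,scc[1]=?,scc[2]=1,scc[3]=?,scc[4]=?,scc[5]=?)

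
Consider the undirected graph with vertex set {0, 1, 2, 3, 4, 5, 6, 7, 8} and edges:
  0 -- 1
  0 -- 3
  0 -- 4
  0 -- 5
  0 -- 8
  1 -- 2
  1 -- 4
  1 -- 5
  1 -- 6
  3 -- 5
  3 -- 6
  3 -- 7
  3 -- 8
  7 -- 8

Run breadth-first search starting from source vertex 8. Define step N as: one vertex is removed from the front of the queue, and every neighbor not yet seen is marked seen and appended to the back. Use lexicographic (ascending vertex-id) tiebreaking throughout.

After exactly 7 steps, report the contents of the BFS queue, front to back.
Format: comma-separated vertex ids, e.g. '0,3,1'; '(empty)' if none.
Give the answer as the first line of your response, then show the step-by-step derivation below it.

6,2

step 1: dequeue 8; queue=[0,3,7]; order=8
step 2: dequeue 0; queue=[3,7,1,4,5]; order=8,0
step 3: dequeue 3; queue=[7,1,4,5,6]; order=8,0,3
step 4: dequeue 7; queue=[1,4,5,6]; order=8,0,3,7
step 5: dequeue 1; queue=[4,5,6,2]; order=8,0,3,7,1
step 6: dequeue 4; queue=[5,6,2]; order=8,0,3,7,1,4
step 7: dequeue 5; queue=[6,2]; order=8,0,3,7,1,4,5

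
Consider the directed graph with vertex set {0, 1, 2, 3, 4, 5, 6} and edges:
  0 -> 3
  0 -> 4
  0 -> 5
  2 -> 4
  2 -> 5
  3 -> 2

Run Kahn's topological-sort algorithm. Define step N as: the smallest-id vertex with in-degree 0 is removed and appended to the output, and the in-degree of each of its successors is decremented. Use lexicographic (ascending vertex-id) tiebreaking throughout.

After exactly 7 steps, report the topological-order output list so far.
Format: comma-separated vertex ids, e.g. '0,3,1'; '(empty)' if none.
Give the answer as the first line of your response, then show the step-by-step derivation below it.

0,1,3,2,4,5,6

step 1: output 0; order=[0]; indeg=(0,0,1,0,1,1,0)
step 2: output 1; order=[0,1]; indeg=(0,0,1,0,1,1,0)
step 3: output 3; order=[0,1,3]; indeg=(0,0,0,0,1,1,0)
step 4: output 2; order=[0,1,3,2]; indeg=(0,0,0,0,0,0,0)
step 5: output 4; order=[0,1,3,2,4]; indeg=(0,0,0,0,0,0,0)
step 6: output 5; order=[0,1,3,2,4,5]; indeg=(0,0,0,0,0,0,0)
step 7: output 6; order=[0,1,3,2,4,5,6]; indeg=(0,0,0,0,0,0,0)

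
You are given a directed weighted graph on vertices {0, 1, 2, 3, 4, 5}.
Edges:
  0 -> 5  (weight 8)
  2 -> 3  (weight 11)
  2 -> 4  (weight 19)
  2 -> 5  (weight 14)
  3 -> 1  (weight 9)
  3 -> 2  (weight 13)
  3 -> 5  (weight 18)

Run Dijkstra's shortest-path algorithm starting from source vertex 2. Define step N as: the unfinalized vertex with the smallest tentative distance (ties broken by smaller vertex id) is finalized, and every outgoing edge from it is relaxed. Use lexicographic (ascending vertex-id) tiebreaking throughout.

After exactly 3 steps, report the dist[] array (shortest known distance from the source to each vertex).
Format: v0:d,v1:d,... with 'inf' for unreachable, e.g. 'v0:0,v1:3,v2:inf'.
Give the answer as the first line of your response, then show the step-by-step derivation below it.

v0:inf,v1:20,v2:0,v3:11,v4:19,v5:14

step 1: dist = v0:inf,v1:inf,v2:0,v3:11,v4:19,v5:14
step 2: dist = v0:inf,v1:20,v2:0,v3:11,v4:19,v5:14
step 3: dist = v0:inf,v1:20,v2:0,v3:11,v4:19,v5:14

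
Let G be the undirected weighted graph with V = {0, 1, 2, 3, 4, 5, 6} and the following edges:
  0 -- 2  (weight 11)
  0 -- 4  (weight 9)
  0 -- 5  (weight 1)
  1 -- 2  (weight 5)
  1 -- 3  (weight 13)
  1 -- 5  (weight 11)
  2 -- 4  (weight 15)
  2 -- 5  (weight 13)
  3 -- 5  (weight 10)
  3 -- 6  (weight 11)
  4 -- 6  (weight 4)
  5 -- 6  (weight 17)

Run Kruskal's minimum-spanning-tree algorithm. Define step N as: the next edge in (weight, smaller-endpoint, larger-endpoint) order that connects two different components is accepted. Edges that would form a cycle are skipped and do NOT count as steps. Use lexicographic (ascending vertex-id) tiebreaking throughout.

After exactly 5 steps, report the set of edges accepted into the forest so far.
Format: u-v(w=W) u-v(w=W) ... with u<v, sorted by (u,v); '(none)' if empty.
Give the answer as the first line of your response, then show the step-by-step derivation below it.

0-4(w=9) 0-5(w=1) 1-2(w=5) 3-5(w=10) 4-6(w=4)

step 1: add edge 0-5 (w=1); MST = {0-5(w=1)}
step 2: add edge 4-6 (w=4); MST = {0-5(w=1) 4-6(w=4)}
step 3: add edge 1-2 (w=5); MST = {0-5(w=1) 1-2(w=5) 4-6(w=4)}
step 4: add edge 0-4 (w=9); MST = {0-4(w=9) 0-5(w=1) 1-2(w=5) 4-6(w=4)}
step 5: add edge 3-5 (w=10); MST = {0-4(w=9) 0-5(w=1) 1-2(w=5) 3-5(w=10) 4-6(w=4)}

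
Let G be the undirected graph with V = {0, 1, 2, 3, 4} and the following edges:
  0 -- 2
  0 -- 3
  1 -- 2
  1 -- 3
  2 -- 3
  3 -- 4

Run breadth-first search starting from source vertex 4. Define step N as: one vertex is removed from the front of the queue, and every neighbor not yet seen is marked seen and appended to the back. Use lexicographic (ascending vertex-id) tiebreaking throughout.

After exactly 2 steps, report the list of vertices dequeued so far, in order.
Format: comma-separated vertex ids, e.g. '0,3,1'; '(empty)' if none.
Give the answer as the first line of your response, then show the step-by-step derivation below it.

4,3

step 1: dequeue 4; queue=[3]; order=4
step 2: dequeue 3; queue=[0,1,2]; order=4,3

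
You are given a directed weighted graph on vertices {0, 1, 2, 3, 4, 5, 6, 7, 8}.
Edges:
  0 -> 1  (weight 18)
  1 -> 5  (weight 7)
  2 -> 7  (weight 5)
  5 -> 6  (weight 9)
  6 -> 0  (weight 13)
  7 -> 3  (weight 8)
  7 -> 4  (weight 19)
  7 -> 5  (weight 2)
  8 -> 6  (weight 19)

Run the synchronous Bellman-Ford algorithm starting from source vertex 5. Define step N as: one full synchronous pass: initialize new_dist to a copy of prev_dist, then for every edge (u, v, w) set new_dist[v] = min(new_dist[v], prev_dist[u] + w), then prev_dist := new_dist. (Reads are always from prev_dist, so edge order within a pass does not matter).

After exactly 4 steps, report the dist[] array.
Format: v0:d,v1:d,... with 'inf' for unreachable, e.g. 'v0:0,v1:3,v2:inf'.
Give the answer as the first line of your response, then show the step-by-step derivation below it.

v0:22,v1:40,v2:inf,v3:inf,v4:inf,v5:0,v6:9,v7:inf,v8:inf

step 1: dist = v0:inf,v1:inf,v2:inf,v3:inf,v4:inf,v5:0,v6:9,v7:inf,v8:inf
step 2: dist = v0:22,v1:inf,v2:inf,v3:inf,v4:inf,v5:0,v6:9,v7:inf,v8:inf
step 3: dist = v0:22,v1:40,v2:inf,v3:inf,v4:inf,v5:0,v6:9,v7:inf,v8:inf
step 4: dist = v0:22,v1:40,v2:inf,v3:inf,v4:inf,v5:0,v6:9,v7:inf,v8:inf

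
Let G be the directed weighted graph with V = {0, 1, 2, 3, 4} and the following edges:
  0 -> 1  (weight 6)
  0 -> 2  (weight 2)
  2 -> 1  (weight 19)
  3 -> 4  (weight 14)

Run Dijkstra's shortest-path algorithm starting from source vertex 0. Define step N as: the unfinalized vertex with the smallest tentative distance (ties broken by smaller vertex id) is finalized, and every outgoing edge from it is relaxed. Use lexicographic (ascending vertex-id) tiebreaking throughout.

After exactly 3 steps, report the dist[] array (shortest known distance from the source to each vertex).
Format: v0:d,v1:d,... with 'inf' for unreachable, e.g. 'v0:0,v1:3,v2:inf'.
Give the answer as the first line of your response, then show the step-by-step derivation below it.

v0:0,v1:6,v2:2,v3:inf,v4:inf

step 1: dist = v0:0,v1:6,v2:2,v3:inf,v4:inf
step 2: dist = v0:0,v1:6,v2:2,v3:inf,v4:inf
step 3: dist = v0:0,v1:6,v2:2,v3:inf,v4:inf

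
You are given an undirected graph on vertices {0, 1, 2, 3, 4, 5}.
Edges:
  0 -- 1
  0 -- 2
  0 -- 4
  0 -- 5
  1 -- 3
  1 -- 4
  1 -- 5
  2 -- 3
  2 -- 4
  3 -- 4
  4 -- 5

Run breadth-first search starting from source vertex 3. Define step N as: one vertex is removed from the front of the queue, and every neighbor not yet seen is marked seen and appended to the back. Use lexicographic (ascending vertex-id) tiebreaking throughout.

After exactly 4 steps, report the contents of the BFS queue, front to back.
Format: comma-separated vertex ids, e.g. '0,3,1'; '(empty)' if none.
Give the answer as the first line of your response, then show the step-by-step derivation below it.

0,5

step 1: dequeue 3; queue=[1,2,4]; order=3
step 2: dequeue 1; queue=[2,4,0,5]; order=3,1
step 3: dequeue 2; queue=[4,0,5]; order=3,1,2
step 4: dequeue 4; queue=[0,5]; order=3,1,2,4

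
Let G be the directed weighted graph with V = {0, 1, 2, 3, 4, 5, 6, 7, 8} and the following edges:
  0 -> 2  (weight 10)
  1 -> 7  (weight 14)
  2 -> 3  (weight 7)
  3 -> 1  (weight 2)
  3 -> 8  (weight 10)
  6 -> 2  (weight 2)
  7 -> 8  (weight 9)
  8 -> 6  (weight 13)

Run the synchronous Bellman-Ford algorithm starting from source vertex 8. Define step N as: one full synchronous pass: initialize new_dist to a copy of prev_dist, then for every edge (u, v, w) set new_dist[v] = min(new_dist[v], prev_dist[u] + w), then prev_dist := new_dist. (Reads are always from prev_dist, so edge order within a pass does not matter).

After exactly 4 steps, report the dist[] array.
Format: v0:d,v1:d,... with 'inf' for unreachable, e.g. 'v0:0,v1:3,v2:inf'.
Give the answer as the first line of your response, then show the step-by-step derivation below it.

v0:inf,v1:24,v2:15,v3:22,v4:inf,v5:inf,v6:13,v7:inf,v8:0

step 1: dist = v0:inf,v1:inf,v2:inf,v3:inf,v4:inf,v5:inf,v6:13,v7:inf,v8:0
step 2: dist = v0:inf,v1:inf,v2:15,v3:inf,v4:inf,v5:inf,v6:13,v7:inf,v8:0
step 3: dist = v0:inf,v1:inf,v2:15,v3:22,v4:inf,v5:inf,v6:13,v7:inf,v8:0
step 4: dist = v0:inf,v1:24,v2:15,v3:22,v4:inf,v5:inf,v6:13,v7:inf,v8:0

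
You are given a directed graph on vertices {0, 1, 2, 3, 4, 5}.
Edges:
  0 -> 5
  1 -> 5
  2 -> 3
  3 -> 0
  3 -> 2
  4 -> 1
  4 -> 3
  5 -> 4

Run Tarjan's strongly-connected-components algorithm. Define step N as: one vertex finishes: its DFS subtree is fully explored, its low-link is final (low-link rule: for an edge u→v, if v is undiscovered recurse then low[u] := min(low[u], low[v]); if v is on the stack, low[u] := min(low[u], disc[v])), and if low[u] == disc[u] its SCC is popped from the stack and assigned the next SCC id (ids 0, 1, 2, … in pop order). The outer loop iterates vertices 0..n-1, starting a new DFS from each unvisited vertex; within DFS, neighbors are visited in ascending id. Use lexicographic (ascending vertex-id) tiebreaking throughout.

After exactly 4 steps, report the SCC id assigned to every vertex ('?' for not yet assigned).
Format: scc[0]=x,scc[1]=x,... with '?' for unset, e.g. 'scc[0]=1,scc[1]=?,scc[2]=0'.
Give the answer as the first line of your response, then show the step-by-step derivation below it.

scc[0]=?,scc[1]=?,scc[2]=?,scc[3]=?,scc[4]=?,scc[5]=?

step 1: low=(low[0]=0,low[1]=1,low[2]=?,low[3]=?,low[4]=2,low[5]=1); scc=(scc[0]=?,scc[1]=?,scc[2]=?,scc[3]=?,scc[4]=?,scc[5]=?)
step 2: low=(low[0]=0,low[1]=1,low[2]=4,low[3]=0,low[4]=1,low[5]=1); scc=(scc[0]=?,scc[1]=?,scc[2]=?,scc[3]=?,scc[4]=?,scc[5]=?)
step 3: low=(low[0]=0,low[1]=1,low[2]=4,low[3]=0,low[4]=1,low[5]=1); scc=(scc[0]=?,scc[1]=?,scc[2]=?,scc[3]=?,scc[4]=?,scc[5]=?)
step 4: low=(low[0]=0,low[1]=1,low[2]=4,low[3]=0,low[4]=0,low[5]=1); scc=(scc[0]=?,scc[1]=?,scc[2]=?,scc[3]=?,scc[4]=?,scc[5]=?)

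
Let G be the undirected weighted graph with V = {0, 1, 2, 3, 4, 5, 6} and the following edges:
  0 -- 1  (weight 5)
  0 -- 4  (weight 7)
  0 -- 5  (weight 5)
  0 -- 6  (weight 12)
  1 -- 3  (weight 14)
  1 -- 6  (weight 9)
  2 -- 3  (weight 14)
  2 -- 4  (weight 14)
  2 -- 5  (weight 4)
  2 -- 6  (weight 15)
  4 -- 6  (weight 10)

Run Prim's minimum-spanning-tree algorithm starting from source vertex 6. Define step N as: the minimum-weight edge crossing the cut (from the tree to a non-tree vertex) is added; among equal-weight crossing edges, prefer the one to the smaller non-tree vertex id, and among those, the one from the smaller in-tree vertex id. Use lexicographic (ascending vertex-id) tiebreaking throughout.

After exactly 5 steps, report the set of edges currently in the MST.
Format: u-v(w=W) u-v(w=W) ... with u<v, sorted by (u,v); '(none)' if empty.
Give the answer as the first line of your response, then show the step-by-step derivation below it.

0-1(w=5) 0-4(w=7) 0-5(w=5) 1-6(w=9) 2-5(w=4)

step 1: add edge 1-6 (w=9); MST = {1-6(w=9)}
step 2: add edge 0-1 (w=5); MST = {0-1(w=5) 1-6(w=9)}
step 3: add edge 0-5 (w=5); MST = {0-1(w=5) 0-5(w=5) 1-6(w=9)}
step 4: add edge 2-5 (w=4); MST = {0-1(w=5) 0-5(w=5) 1-6(w=9) 2-5(w=4)}
step 5: add edge 0-4 (w=7); MST = {0-1(w=5) 0-4(w=7) 0-5(w=5) 1-6(w=9) 2-5(w=4)}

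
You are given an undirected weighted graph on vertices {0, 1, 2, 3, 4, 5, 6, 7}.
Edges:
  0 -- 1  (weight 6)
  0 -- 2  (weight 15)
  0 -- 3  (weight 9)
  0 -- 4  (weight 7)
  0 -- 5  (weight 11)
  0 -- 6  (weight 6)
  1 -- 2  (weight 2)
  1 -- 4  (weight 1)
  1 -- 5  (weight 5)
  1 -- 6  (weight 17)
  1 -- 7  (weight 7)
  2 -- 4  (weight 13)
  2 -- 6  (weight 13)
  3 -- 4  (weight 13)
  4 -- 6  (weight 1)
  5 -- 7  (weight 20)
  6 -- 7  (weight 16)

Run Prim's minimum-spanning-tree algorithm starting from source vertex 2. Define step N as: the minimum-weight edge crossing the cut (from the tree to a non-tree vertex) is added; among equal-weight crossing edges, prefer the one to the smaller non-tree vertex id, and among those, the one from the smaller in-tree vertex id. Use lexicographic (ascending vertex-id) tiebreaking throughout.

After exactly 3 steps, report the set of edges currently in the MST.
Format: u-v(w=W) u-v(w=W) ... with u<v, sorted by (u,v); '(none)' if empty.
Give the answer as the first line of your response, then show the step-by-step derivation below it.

1-2(w=2) 1-4(w=1) 4-6(w=1)

step 1: add edge 1-2 (w=2); MST = {1-2(w=2)}
step 2: add edge 1-4 (w=1); MST = {1-2(w=2) 1-4(w=1)}
step 3: add edge 4-6 (w=1); MST = {1-2(w=2) 1-4(w=1) 4-6(w=1)}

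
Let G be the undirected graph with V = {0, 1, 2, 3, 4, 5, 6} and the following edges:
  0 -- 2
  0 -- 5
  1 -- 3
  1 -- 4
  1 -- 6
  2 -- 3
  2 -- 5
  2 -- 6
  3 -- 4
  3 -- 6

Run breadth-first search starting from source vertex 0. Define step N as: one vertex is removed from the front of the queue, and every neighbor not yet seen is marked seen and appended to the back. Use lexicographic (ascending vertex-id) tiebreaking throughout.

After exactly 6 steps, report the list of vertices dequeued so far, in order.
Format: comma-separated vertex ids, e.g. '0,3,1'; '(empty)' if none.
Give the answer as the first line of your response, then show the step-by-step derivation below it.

0,2,5,3,6,1

step 1: dequeue 0; queue=[2,5]; order=0
step 2: dequeue 2; queue=[5,3,6]; order=0,2
step 3: dequeue 5; queue=[3,6]; order=0,2,5
step 4: dequeue 3; queue=[6,1,4]; order=0,2,5,3
step 5: dequeue 6; queue=[1,4]; order=0,2,5,3,6
step 6: dequeue 1; queue=[4]; order=0,2,5,3,6,1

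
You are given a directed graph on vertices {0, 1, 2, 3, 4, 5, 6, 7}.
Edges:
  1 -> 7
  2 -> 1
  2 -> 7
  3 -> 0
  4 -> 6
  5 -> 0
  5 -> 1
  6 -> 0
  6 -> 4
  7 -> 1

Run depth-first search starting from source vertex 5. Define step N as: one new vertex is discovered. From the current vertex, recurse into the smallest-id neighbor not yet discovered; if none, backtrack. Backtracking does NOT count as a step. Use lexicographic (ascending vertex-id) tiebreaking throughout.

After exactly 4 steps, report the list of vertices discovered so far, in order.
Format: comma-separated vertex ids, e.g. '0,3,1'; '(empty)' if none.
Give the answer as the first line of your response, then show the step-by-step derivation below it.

5,0,1,7

step 1: discover 5; path=5; order=5
step 2: discover 0; path=5>0; order=5,0
step 3: discover 1; path=5>1; order=5,0,1
step 4: discover 7; path=5>1>7; order=5,0,1,7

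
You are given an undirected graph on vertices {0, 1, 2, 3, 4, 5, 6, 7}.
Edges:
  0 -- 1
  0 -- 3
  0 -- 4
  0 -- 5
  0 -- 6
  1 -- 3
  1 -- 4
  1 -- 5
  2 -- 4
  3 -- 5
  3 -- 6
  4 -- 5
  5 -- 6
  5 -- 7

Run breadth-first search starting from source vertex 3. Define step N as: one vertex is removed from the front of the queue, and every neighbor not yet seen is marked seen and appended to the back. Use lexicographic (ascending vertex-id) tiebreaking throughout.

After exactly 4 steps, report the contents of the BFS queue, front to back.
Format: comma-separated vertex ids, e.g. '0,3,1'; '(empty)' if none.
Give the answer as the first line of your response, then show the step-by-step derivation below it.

6,4,7

step 1: dequeue 3; queue=[0,1,5,6]; order=3
step 2: dequeue 0; queue=[1,5,6,4]; order=3,0
step 3: dequeue 1; queue=[5,6,4]; order=3,0,1
step 4: dequeue 5; queue=[6,4,7]; order=3,0,1,5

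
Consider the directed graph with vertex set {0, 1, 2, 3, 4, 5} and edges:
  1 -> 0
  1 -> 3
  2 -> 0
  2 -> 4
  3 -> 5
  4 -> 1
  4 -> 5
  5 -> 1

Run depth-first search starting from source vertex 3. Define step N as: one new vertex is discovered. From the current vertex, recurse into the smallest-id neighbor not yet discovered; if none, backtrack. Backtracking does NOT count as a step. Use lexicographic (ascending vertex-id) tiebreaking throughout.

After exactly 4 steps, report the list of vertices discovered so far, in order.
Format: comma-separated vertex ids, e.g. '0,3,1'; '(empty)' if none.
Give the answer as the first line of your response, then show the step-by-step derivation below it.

3,5,1,0

step 1: discover 3; path=3; order=3
step 2: discover 5; path=3>5; order=3,5
step 3: discover 1; path=3>5>1; order=3,5,1
step 4: discover 0; path=3>5>1>0; order=3,5,1,0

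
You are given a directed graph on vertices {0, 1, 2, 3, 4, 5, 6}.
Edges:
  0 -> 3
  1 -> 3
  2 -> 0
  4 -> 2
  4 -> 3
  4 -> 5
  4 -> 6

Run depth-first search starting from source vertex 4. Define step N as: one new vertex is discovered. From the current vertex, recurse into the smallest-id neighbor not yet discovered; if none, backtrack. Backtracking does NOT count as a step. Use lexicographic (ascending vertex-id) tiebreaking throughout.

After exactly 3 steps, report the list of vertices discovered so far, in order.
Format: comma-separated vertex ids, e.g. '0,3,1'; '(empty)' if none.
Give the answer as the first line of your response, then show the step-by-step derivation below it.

4,2,0

step 1: discover 4; path=4; order=4
step 2: discover 2; path=4>2; order=4,2
step 3: discover 0; path=4>2>0; order=4,2,0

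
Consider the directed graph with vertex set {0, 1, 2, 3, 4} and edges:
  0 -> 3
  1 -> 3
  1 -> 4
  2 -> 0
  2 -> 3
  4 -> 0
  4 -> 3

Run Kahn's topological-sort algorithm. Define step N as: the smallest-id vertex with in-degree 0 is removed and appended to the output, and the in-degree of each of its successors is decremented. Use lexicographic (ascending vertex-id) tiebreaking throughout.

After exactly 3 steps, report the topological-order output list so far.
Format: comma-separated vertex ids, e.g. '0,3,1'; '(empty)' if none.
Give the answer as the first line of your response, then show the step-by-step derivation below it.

1,2,4

step 1: output 1; order=[1]; indeg=(2,0,0,3,0)
step 2: output 2; order=[1,2]; indeg=(1,0,0,2,0)
step 3: output 4; order=[1,2,4]; indeg=(0,0,0,1,0)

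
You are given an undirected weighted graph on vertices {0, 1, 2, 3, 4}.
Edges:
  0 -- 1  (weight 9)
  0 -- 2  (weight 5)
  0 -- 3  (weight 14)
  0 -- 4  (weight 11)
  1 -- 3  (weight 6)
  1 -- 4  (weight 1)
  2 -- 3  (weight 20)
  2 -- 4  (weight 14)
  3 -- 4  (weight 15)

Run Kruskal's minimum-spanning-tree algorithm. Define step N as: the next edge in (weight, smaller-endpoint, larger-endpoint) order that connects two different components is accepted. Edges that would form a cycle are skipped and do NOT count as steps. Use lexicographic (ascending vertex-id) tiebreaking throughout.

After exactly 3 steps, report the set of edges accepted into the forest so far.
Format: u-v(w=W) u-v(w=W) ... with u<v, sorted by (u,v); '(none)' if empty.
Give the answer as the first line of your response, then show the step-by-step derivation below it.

0-2(w=5) 1-3(w=6) 1-4(w=1)

step 1: add edge 1-4 (w=1); MST = {1-4(w=1)}
step 2: add edge 0-2 (w=5); MST = {0-2(w=5) 1-4(w=1)}
step 3: add edge 1-3 (w=6); MST = {0-2(w=5) 1-3(w=6) 1-4(w=1)}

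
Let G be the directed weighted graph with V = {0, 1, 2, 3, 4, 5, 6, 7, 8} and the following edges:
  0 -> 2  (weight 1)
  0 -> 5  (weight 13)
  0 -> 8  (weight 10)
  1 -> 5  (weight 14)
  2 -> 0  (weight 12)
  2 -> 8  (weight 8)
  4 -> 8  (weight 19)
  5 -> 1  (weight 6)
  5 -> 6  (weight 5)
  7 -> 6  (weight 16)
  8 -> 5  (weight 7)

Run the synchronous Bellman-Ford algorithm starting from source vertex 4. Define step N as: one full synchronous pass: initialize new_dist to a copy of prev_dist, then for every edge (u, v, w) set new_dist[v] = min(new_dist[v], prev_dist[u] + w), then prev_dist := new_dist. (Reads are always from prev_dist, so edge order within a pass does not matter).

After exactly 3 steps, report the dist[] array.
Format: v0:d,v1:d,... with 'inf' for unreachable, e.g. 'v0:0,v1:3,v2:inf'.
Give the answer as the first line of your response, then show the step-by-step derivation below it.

v0:inf,v1:32,v2:inf,v3:inf,v4:0,v5:26,v6:31,v7:inf,v8:19

step 1: dist = v0:inf,v1:inf,v2:inf,v3:inf,v4:0,v5:inf,v6:inf,v7:inf,v8:19
step 2: dist = v0:inf,v1:inf,v2:inf,v3:inf,v4:0,v5:26,v6:inf,v7:inf,v8:19
step 3: dist = v0:inf,v1:32,v2:inf,v3:inf,v4:0,v5:26,v6:31,v7:inf,v8:19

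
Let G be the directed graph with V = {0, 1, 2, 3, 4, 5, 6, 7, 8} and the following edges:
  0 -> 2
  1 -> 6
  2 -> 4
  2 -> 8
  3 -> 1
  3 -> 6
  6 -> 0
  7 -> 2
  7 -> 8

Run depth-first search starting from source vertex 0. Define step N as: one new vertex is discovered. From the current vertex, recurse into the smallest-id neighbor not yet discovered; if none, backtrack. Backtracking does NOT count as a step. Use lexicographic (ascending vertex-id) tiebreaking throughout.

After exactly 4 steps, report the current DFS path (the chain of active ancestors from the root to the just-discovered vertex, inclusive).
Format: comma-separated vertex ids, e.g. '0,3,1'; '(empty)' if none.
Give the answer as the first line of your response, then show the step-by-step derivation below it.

0,2,8

step 1: discover 0; path=0; order=0
step 2: discover 2; path=0>2; order=0,2
step 3: discover 4; path=0>2>4; order=0,2,4
step 4: discover 8; path=0>2>8; order=0,2,4,8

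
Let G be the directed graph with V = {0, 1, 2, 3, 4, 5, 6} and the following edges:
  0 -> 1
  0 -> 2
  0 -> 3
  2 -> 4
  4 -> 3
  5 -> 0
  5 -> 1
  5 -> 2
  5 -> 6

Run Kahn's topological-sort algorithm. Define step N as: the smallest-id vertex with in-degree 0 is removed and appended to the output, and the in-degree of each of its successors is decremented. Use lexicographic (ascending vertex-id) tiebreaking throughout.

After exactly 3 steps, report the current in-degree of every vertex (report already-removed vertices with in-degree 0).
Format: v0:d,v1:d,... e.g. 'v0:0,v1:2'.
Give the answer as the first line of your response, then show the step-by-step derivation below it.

v0:0,v1:0,v2:0,v3:1,v4:1,v5:0,v6:0

step 1: output 5; order=[5]; indeg=(0,1,1,2,1,0,0)
step 2: output 0; order=[5,0]; indeg=(0,0,0,1,1,0,0)
step 3: output 1; order=[5,0,1]; indeg=(0,0,0,1,1,0,0)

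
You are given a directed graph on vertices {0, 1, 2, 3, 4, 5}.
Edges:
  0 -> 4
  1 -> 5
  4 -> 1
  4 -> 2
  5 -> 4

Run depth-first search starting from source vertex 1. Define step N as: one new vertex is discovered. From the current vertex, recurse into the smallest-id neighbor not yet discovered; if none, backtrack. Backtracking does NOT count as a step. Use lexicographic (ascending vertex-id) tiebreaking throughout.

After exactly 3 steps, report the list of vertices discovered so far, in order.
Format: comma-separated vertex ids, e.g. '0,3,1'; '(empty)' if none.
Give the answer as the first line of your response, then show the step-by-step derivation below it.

1,5,4

step 1: discover 1; path=1; order=1
step 2: discover 5; path=1>5; order=1,5
step 3: discover 4; path=1>5>4; order=1,5,4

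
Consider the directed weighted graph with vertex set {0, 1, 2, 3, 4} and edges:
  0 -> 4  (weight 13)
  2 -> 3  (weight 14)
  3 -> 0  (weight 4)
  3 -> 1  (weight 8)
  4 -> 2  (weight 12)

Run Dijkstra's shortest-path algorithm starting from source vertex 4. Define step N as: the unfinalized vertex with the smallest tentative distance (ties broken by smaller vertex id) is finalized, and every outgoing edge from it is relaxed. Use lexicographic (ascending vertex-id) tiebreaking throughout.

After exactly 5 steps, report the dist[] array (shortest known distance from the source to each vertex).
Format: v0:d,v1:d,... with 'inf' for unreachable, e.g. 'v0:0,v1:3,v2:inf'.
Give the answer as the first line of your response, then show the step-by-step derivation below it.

v0:30,v1:34,v2:12,v3:26,v4:0

step 1: dist = v0:inf,v1:inf,v2:12,v3:inf,v4:0
step 2: dist = v0:inf,v1:inf,v2:12,v3:26,v4:0
step 3: dist = v0:30,v1:34,v2:12,v3:26,v4:0
step 4: dist = v0:30,v1:34,v2:12,v3:26,v4:0
step 5: dist = v0:30,v1:34,v2:12,v3:26,v4:0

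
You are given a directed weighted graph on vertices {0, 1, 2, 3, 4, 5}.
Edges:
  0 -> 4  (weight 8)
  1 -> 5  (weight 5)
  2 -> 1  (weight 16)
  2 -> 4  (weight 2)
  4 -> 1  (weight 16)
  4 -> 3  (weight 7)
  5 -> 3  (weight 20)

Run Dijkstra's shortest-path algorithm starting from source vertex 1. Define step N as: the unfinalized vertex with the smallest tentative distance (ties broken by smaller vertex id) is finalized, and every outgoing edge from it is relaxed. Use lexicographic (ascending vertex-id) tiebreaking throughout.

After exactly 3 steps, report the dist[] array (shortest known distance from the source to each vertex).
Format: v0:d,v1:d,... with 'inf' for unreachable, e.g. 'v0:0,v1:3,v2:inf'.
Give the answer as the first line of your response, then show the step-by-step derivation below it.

v0:inf,v1:0,v2:inf,v3:25,v4:inf,v5:5

step 1: dist = v0:inf,v1:0,v2:inf,v3:inf,v4:inf,v5:5
step 2: dist = v0:inf,v1:0,v2:inf,v3:25,v4:inf,v5:5
step 3: dist = v0:inf,v1:0,v2:inf,v3:25,v4:inf,v5:5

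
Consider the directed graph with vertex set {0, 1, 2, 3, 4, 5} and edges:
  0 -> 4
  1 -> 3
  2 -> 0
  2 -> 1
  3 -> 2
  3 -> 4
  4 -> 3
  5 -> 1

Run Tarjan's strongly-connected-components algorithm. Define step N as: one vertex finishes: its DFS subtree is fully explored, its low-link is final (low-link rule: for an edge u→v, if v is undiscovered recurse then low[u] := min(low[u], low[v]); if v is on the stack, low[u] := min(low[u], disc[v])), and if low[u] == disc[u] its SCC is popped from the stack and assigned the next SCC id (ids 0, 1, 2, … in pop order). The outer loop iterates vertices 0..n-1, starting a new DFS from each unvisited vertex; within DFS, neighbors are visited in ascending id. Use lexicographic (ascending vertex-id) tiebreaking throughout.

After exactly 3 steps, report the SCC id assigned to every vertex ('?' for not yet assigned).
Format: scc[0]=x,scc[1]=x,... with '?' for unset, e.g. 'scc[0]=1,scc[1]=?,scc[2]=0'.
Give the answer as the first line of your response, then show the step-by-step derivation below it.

scc[0]=?,scc[1]=?,scc[2]=?,scc[3]=?,scc[4]=?,scc[5]=?

step 1: low=(low[0]=0,low[1]=2,low[2]=0,low[3]=2,low[4]=1,low[5]=?); scc=(scc[0]=?,scc[1]=?,scc[2]=?,scc[3]=?,scc[4]=?,scc[5]=?)
step 2: low=(low[0]=0,low[1]=2,low[2]=0,low[3]=2,low[4]=1,low[5]=?); scc=(scc[0]=?,scc[1]=?,scc[2]=?,scc[3]=?,scc[4]=?,scc[5]=?)
step 3: low=(low[0]=0,low[1]=2,low[2]=0,low[3]=0,low[4]=1,low[5]=?); scc=(scc[0]=?,scc[1]=?,scc[2]=?,scc[3]=?,scc[4]=?,scc[5]=?)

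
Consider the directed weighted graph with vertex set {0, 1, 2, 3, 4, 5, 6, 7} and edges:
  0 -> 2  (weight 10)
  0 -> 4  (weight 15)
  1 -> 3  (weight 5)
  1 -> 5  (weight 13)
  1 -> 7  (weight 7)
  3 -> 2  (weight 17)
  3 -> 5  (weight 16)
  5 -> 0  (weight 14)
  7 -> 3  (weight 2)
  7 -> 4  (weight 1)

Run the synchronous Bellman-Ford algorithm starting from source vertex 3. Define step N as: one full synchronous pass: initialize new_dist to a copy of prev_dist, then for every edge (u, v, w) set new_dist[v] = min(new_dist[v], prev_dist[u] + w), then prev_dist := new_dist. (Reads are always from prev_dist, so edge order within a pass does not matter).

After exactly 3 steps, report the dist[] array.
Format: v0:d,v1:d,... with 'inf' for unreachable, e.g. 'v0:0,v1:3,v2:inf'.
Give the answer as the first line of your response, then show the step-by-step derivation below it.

v0:30,v1:inf,v2:17,v3:0,v4:45,v5:16,v6:inf,v7:inf

step 1: dist = v0:inf,v1:inf,v2:17,v3:0,v4:inf,v5:16,v6:inf,v7:inf
step 2: dist = v0:30,v1:inf,v2:17,v3:0,v4:inf,v5:16,v6:inf,v7:inf
step 3: dist = v0:30,v1:inf,v2:17,v3:0,v4:45,v5:16,v6:inf,v7:inf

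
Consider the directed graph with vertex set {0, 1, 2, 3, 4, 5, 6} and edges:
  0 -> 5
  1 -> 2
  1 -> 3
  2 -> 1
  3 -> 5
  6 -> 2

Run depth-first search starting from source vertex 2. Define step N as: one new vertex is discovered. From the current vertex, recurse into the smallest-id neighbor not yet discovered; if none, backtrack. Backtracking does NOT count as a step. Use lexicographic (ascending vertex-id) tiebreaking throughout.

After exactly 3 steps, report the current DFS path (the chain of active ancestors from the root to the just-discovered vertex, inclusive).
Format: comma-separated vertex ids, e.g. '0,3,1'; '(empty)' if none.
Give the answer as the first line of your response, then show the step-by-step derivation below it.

2,1,3

step 1: discover 2; path=2; order=2
step 2: discover 1; path=2>1; order=2,1
step 3: discover 3; path=2>1>3; order=2,1,3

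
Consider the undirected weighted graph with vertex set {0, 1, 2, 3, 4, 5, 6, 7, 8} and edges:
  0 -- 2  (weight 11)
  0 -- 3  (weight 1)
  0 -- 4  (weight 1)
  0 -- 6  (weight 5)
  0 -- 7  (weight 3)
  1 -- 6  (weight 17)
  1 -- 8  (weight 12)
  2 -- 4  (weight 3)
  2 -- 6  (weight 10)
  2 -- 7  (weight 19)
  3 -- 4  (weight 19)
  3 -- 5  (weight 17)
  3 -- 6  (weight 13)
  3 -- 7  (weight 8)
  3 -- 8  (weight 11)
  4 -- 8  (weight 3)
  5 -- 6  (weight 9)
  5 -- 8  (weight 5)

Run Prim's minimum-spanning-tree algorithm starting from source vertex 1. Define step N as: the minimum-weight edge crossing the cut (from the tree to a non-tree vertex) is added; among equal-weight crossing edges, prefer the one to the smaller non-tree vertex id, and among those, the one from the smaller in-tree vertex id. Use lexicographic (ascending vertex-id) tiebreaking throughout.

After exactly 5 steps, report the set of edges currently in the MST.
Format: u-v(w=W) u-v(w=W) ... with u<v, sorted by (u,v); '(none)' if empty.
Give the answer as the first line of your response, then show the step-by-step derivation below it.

0-3(w=1) 0-4(w=1) 1-8(w=12) 2-4(w=3) 4-8(w=3)

step 1: add edge 1-8 (w=12); MST = {1-8(w=12)}
step 2: add edge 4-8 (w=3); MST = {1-8(w=12) 4-8(w=3)}
step 3: add edge 0-4 (w=1); MST = {0-4(w=1) 1-8(w=12) 4-8(w=3)}
step 4: add edge 0-3 (w=1); MST = {0-3(w=1) 0-4(w=1) 1-8(w=12) 4-8(w=3)}
step 5: add edge 2-4 (w=3); MST = {0-3(w=1) 0-4(w=1) 1-8(w=12) 2-4(w=3) 4-8(w=3)}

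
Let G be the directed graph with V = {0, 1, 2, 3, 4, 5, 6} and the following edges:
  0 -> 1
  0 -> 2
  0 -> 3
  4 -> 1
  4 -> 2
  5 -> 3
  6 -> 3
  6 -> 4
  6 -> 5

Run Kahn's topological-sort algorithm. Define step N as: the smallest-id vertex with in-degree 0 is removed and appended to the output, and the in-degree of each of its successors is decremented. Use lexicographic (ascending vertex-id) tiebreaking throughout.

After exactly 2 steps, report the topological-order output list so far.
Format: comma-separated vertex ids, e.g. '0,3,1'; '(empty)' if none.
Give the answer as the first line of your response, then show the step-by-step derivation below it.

0,6

step 1: output 0; order=[0]; indeg=(0,1,1,2,1,1,0)
step 2: output 6; order=[0,6]; indeg=(0,1,1,1,0,0,0)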